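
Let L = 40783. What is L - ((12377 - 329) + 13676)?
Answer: 15059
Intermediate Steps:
L - ((12377 - 329) + 13676) = 40783 - ((12377 - 329) + 13676) = 40783 - (12048 + 13676) = 40783 - 1*25724 = 40783 - 25724 = 15059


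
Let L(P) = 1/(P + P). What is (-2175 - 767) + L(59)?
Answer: -347155/118 ≈ -2942.0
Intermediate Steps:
L(P) = 1/(2*P)
(-2175 - 767) + L(59) = (-2175 - 767) + (½)/59 = -2942 + (½)*(1/59) = -2942 + 1/118 = -347155/118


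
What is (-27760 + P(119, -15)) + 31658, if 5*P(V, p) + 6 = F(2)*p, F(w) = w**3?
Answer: 19364/5 ≈ 3872.8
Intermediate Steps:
P(V, p) = -6/5 + 8*p/5 (P(V, p) = -6/5 + (2**3*p)/5 = -6/5 + (8*p)/5 = -6/5 + 8*p/5)
(-27760 + P(119, -15)) + 31658 = (-27760 + (-6/5 + (8/5)*(-15))) + 31658 = (-27760 + (-6/5 - 24)) + 31658 = (-27760 - 126/5) + 31658 = -138926/5 + 31658 = 19364/5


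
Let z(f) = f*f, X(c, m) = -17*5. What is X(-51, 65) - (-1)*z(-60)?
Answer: 3515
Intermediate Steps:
X(c, m) = -85
z(f) = f²
X(-51, 65) - (-1)*z(-60) = -85 - (-1)*(-60)² = -85 - (-1)*3600 = -85 - 1*(-3600) = -85 + 3600 = 3515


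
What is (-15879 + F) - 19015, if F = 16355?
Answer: -18539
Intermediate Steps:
(-15879 + F) - 19015 = (-15879 + 16355) - 19015 = 476 - 19015 = -18539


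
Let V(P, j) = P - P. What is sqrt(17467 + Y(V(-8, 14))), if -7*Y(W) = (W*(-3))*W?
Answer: sqrt(17467) ≈ 132.16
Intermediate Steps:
V(P, j) = 0
Y(W) = 3*W**2/7 (Y(W) = -W*(-3)*W/7 = -(-3*W)*W/7 = -(-3)*W**2/7 = 3*W**2/7)
sqrt(17467 + Y(V(-8, 14))) = sqrt(17467 + (3/7)*0**2) = sqrt(17467 + (3/7)*0) = sqrt(17467 + 0) = sqrt(17467)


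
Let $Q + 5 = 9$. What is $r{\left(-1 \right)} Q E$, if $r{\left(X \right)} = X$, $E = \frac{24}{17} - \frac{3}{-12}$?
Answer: $- \frac{113}{17} \approx -6.6471$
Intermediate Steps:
$E = \frac{113}{68}$ ($E = 24 \cdot \frac{1}{17} - - \frac{1}{4} = \frac{24}{17} + \frac{1}{4} = \frac{113}{68} \approx 1.6618$)
$Q = 4$ ($Q = -5 + 9 = 4$)
$r{\left(-1 \right)} Q E = \left(-1\right) 4 \cdot \frac{113}{68} = \left(-4\right) \frac{113}{68} = - \frac{113}{17}$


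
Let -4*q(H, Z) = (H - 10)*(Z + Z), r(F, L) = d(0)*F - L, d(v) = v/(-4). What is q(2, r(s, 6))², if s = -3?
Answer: 576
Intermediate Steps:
d(v) = -v/4 (d(v) = v*(-¼) = -v/4)
r(F, L) = -L (r(F, L) = (-¼*0)*F - L = 0*F - L = 0 - L = -L)
q(H, Z) = -Z*(-10 + H)/2 (q(H, Z) = -(H - 10)*(Z + Z)/4 = -(-10 + H)*2*Z/4 = -Z*(-10 + H)/2)
q(2, r(s, 6))² = ((-1*6)*(10 - 1*2)/2)² = ((½)*(-6)*(10 - 2))² = ((½)*(-6)*8)² = (-24)² = 576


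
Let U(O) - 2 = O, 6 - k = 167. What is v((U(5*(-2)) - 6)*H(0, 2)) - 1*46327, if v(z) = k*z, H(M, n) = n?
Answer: -41819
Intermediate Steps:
k = -161 (k = 6 - 1*167 = 6 - 167 = -161)
U(O) = 2 + O
v(z) = -161*z
v((U(5*(-2)) - 6)*H(0, 2)) - 1*46327 = -161*((2 + 5*(-2)) - 6)*2 - 1*46327 = -161*((2 - 10) - 6)*2 - 46327 = -161*(-8 - 6)*2 - 46327 = -(-2254)*2 - 46327 = -161*(-28) - 46327 = 4508 - 46327 = -41819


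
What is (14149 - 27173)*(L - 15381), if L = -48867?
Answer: 836765952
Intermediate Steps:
(14149 - 27173)*(L - 15381) = (14149 - 27173)*(-48867 - 15381) = -13024*(-64248) = 836765952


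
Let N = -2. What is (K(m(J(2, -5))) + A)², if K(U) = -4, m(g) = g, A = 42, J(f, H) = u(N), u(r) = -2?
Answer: 1444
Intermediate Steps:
J(f, H) = -2
(K(m(J(2, -5))) + A)² = (-4 + 42)² = 38² = 1444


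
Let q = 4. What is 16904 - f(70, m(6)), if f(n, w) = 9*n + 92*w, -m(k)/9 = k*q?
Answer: 36146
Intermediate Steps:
m(k) = -36*k (m(k) = -9*k*4 = -36*k)
16904 - f(70, m(6)) = 16904 - (9*70 + 92*(-36*6)) = 16904 - (630 + 92*(-216)) = 16904 - (630 - 19872) = 16904 - 1*(-19242) = 16904 + 19242 = 36146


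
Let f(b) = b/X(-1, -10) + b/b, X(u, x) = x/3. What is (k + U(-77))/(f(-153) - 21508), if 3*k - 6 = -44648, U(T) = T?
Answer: 448730/643833 ≈ 0.69697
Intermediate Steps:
X(u, x) = x/3 (X(u, x) = x*(⅓) = x/3)
k = -44642/3 (k = 2 + (⅓)*(-44648) = 2 - 44648/3 = -44642/3 ≈ -14881.)
f(b) = 1 - 3*b/10 (f(b) = b/(((⅓)*(-10))) + b/b = b/(-10/3) + 1 = b*(-3/10) + 1 = -3*b/10 + 1 = 1 - 3*b/10)
(k + U(-77))/(f(-153) - 21508) = (-44642/3 - 77)/((1 - 3/10*(-153)) - 21508) = -44873/(3*((1 + 459/10) - 21508)) = -44873/(3*(469/10 - 21508)) = -44873/(3*(-214611/10)) = -44873/3*(-10/214611) = 448730/643833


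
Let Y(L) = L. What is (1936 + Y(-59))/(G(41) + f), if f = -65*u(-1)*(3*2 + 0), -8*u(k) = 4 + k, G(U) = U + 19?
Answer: 7508/825 ≈ 9.1006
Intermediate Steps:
G(U) = 19 + U
u(k) = -½ - k/8 (u(k) = -(4 + k)/8 = -½ - k/8)
f = 585/4 (f = -65*(-½ - ⅛*(-1))*(3*2 + 0) = -65*(-½ + ⅛)*(6 + 0) = -(-195)*6/8 = -65*(-9/4) = 585/4 ≈ 146.25)
(1936 + Y(-59))/(G(41) + f) = (1936 - 59)/((19 + 41) + 585/4) = 1877/(60 + 585/4) = 1877/(825/4) = 1877*(4/825) = 7508/825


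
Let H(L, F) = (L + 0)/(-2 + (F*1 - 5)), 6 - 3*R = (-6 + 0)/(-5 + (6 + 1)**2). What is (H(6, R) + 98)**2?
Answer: 111302500/11881 ≈ 9368.1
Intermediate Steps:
R = 45/22 (R = 2 - (-6 + 0)/(3*(-5 + (6 + 1)**2)) = 2 - (-2)/(-5 + 7**2) = 2 - (-2)/(-5 + 49) = 2 - (-2)/44 = 2 - 1/3*(-3/22) = 2 + 1/22 = 45/22 ≈ 2.0455)
H(L, F) = L/(-7 + F) (H(L, F) = L/(-2 + (F - 5)) = L/(-2 + (-5 + F)) = L/(-7 + F))
(H(6, R) + 98)**2 = (6/(-7 + 45/22) + 98)**2 = (6/(-109/22) + 98)**2 = (6*(-22/109) + 98)**2 = (-132/109 + 98)**2 = (10550/109)**2 = 111302500/11881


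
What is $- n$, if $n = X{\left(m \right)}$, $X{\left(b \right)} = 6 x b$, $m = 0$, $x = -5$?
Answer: $0$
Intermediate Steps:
$X{\left(b \right)} = - 30 b$ ($X{\left(b \right)} = 6 \left(-5\right) b = - 30 b$)
$n = 0$ ($n = \left(-30\right) 0 = 0$)
$- n = \left(-1\right) 0 = 0$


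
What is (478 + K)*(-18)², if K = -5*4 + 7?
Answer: 150660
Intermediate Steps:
K = -13 (K = -20 + 7 = -13)
(478 + K)*(-18)² = (478 - 13)*(-18)² = 465*324 = 150660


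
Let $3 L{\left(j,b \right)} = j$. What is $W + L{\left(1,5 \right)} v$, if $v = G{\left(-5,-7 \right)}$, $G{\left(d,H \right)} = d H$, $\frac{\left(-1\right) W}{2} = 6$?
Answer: $- \frac{1}{3} \approx -0.33333$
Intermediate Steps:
$W = -12$ ($W = \left(-2\right) 6 = -12$)
$G{\left(d,H \right)} = H d$
$L{\left(j,b \right)} = \frac{j}{3}$
$v = 35$ ($v = \left(-7\right) \left(-5\right) = 35$)
$W + L{\left(1,5 \right)} v = -12 + \frac{1}{3} \cdot 1 \cdot 35 = -12 + \frac{1}{3} \cdot 35 = -12 + \frac{35}{3} = - \frac{1}{3}$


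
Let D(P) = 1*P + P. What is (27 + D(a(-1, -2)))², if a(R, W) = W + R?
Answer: 441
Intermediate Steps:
a(R, W) = R + W
D(P) = 2*P (D(P) = P + P = 2*P)
(27 + D(a(-1, -2)))² = (27 + 2*(-1 - 2))² = (27 + 2*(-3))² = (27 - 6)² = 21² = 441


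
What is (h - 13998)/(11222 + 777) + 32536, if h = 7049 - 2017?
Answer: 390390498/11999 ≈ 32535.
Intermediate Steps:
h = 5032
(h - 13998)/(11222 + 777) + 32536 = (5032 - 13998)/(11222 + 777) + 32536 = -8966/11999 + 32536 = 390390498/11999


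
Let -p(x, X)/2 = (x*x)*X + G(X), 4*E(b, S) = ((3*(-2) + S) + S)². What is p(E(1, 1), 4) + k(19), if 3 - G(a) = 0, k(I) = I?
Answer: -115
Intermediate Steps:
G(a) = 3 (G(a) = 3 - 1*0 = 3 + 0 = 3)
E(b, S) = (-6 + 2*S)²/4 (E(b, S) = ((3*(-2) + S) + S)²/4 = ((-6 + S) + S)²/4 = (-6 + 2*S)²/4)
p(x, X) = -6 - 2*X*x² (p(x, X) = -2*((x*x)*X + 3) = -2*(x²*X + 3) = -2*(X*x² + 3) = -2*(3 + X*x²) = -6 - 2*X*x²)
p(E(1, 1), 4) + k(19) = (-6 - 2*4*((-3 + 1)²)²) + 19 = (-6 - 2*4*((-2)²)²) + 19 = (-6 - 2*4*4²) + 19 = (-6 - 2*4*16) + 19 = (-6 - 128) + 19 = -134 + 19 = -115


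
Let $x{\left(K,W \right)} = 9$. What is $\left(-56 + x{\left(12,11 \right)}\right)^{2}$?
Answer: $2209$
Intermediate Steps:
$\left(-56 + x{\left(12,11 \right)}\right)^{2} = \left(-56 + 9\right)^{2} = \left(-47\right)^{2} = 2209$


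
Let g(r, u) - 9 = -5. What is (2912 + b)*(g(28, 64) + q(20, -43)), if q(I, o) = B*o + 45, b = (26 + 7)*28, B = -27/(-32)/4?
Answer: 4901449/32 ≈ 1.5317e+5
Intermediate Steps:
B = 27/128 (B = -27*(-1/32)*(¼) = (27/32)*(¼) = 27/128 ≈ 0.21094)
b = 924 (b = 33*28 = 924)
q(I, o) = 45 + 27*o/128 (q(I, o) = 27*o/128 + 45 = 45 + 27*o/128)
g(r, u) = 4 (g(r, u) = 9 - 5 = 4)
(2912 + b)*(g(28, 64) + q(20, -43)) = (2912 + 924)*(4 + (45 + (27/128)*(-43))) = 3836*(4 + (45 - 1161/128)) = 3836*(4 + 4599/128) = 3836*(5111/128) = 4901449/32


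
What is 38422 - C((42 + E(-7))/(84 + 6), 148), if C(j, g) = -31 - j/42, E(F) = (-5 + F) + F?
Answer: 145352363/3780 ≈ 38453.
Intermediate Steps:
E(F) = -5 + 2*F
C(j, g) = -31 - j/42
38422 - C((42 + E(-7))/(84 + 6), 148) = 38422 - (-31 - (42 + (-5 + 2*(-7)))/(42*(84 + 6))) = 38422 - (-31 - (42 + (-5 - 14))/(42*90)) = 38422 - (-31 - (42 - 19)/(42*90)) = 38422 - (-31 - 23/(42*90)) = 38422 - (-31 - 1/42*23/90) = 38422 - (-31 - 23/3780) = 38422 - 1*(-117203/3780) = 38422 + 117203/3780 = 145352363/3780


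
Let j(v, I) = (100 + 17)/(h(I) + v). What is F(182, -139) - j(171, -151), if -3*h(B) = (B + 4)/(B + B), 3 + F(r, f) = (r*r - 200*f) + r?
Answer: 3152451745/51593 ≈ 61102.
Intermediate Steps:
F(r, f) = -3 + r + r² - 200*f (F(r, f) = -3 + ((r*r - 200*f) + r) = -3 + ((r² - 200*f) + r) = -3 + (r + r² - 200*f) = -3 + r + r² - 200*f)
h(B) = -(4 + B)/(6*B) (h(B) = -(B + 4)/(3*(B + B)) = -(4 + B)/(3*(2*B)) = -(4 + B)*1/(2*B)/3 = -(4 + B)/(6*B))
j(v, I) = 117/(v + (-4 - I)/(6*I)) (j(v, I) = (100 + 17)/((-4 - I)/(6*I) + v) = 117/(v + (-4 - I)/(6*I)))
F(182, -139) - j(171, -151) = (-3 + 182 + 182² - 200*(-139)) - 702*(-151)/(-4 - 1*(-151) + 6*(-151)*171) = (-3 + 182 + 33124 + 27800) - 702*(-151)/(-4 + 151 - 154926) = 61103 - 702*(-151)/(-154779) = 61103 - 702*(-151)*(-1)/154779 = 61103 - 1*35334/51593 = 61103 - 35334/51593 = 3152451745/51593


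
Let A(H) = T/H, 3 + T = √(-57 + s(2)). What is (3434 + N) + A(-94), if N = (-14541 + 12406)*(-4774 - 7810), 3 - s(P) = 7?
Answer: 2525805759/94 - I*√61/94 ≈ 2.687e+7 - 0.083088*I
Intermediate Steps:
s(P) = -4 (s(P) = 3 - 1*7 = 3 - 7 = -4)
N = 26866840 (N = -2135*(-12584) = 26866840)
T = -3 + I*√61 (T = -3 + √(-57 - 4) = -3 + √(-61) = -3 + I*√61 ≈ -3.0 + 7.8102*I)
A(H) = (-3 + I*√61)/H
(3434 + N) + A(-94) = (3434 + 26866840) + (-3 + I*√61)/(-94) = 26870274 - (-3 + I*√61)/94 = 26870274 + (3/94 - I*√61/94) = 2525805759/94 - I*√61/94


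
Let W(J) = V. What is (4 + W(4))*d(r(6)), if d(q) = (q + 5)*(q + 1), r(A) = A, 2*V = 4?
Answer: 462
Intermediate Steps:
V = 2 (V = (1/2)*4 = 2)
d(q) = (1 + q)*(5 + q) (d(q) = (5 + q)*(1 + q) = (1 + q)*(5 + q))
W(J) = 2
(4 + W(4))*d(r(6)) = (4 + 2)*(5 + 6**2 + 6*6) = 6*(5 + 36 + 36) = 6*77 = 462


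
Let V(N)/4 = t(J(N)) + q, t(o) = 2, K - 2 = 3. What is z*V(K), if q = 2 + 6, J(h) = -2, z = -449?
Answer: -17960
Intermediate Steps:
K = 5 (K = 2 + 3 = 5)
q = 8
V(N) = 40 (V(N) = 4*(2 + 8) = 4*10 = 40)
z*V(K) = -449*40 = -17960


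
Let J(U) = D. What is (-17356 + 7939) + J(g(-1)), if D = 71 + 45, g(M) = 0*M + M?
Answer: -9301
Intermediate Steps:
g(M) = M (g(M) = 0 + M = M)
D = 116
J(U) = 116
(-17356 + 7939) + J(g(-1)) = (-17356 + 7939) + 116 = -9417 + 116 = -9301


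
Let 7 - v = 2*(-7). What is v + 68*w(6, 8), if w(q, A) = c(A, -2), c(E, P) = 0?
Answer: 21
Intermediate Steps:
w(q, A) = 0
v = 21 (v = 7 - 2*(-7) = 7 - 1*(-14) = 7 + 14 = 21)
v + 68*w(6, 8) = 21 + 68*0 = 21 + 0 = 21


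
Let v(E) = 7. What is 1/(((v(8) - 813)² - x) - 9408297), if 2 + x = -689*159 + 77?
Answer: -1/8649185 ≈ -1.1562e-7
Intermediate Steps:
x = -109476 (x = -2 + (-689*159 + 77) = -2 + (-109551 + 77) = -2 - 109474 = -109476)
1/(((v(8) - 813)² - x) - 9408297) = 1/(((7 - 813)² - 1*(-109476)) - 9408297) = 1/(((-806)² + 109476) - 9408297) = 1/((649636 + 109476) - 9408297) = 1/(759112 - 9408297) = 1/(-8649185) = -1/8649185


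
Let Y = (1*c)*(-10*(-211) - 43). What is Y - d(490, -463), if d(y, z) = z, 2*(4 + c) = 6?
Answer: -1604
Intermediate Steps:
c = -1 (c = -4 + (1/2)*6 = -4 + 3 = -1)
Y = -2067 (Y = (1*(-1))*(-10*(-211) - 43) = -(2110 - 43) = -1*2067 = -2067)
Y - d(490, -463) = -2067 - 1*(-463) = -2067 + 463 = -1604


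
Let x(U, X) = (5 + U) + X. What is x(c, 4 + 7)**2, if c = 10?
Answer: 676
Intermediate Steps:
x(U, X) = 5 + U + X
x(c, 4 + 7)**2 = (5 + 10 + (4 + 7))**2 = (5 + 10 + 11)**2 = 26**2 = 676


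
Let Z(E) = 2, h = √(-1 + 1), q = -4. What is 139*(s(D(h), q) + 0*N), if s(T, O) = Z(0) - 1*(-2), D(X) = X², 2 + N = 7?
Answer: 556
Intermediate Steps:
N = 5 (N = -2 + 7 = 5)
h = 0 (h = √0 = 0)
s(T, O) = 4 (s(T, O) = 2 - 1*(-2) = 2 + 2 = 4)
139*(s(D(h), q) + 0*N) = 139*(4 + 0*5) = 139*(4 + 0) = 139*4 = 556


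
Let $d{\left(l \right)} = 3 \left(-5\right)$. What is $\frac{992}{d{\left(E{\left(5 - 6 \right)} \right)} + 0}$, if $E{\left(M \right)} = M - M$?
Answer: $- \frac{992}{15} \approx -66.133$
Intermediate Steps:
$E{\left(M \right)} = 0$
$d{\left(l \right)} = -15$
$\frac{992}{d{\left(E{\left(5 - 6 \right)} \right)} + 0} = \frac{992}{-15 + 0} = \frac{992}{-15} = 992 \left(- \frac{1}{15}\right) = - \frac{992}{15}$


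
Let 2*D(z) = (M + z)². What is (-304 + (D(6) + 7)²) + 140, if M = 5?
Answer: 17569/4 ≈ 4392.3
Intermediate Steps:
D(z) = (5 + z)²/2
(-304 + (D(6) + 7)²) + 140 = (-304 + ((5 + 6)²/2 + 7)²) + 140 = (-304 + ((½)*11² + 7)²) + 140 = (-304 + ((½)*121 + 7)²) + 140 = (-304 + (121/2 + 7)²) + 140 = (-304 + (135/2)²) + 140 = (-304 + 18225/4) + 140 = 17009/4 + 140 = 17569/4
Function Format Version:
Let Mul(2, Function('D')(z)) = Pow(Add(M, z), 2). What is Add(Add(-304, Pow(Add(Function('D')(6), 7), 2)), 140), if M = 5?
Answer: Rational(17569, 4) ≈ 4392.3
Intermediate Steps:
Function('D')(z) = Mul(Rational(1, 2), Pow(Add(5, z), 2))
Add(Add(-304, Pow(Add(Function('D')(6), 7), 2)), 140) = Add(Add(-304, Pow(Add(Mul(Rational(1, 2), Pow(Add(5, 6), 2)), 7), 2)), 140) = Add(Add(-304, Pow(Add(Mul(Rational(1, 2), Pow(11, 2)), 7), 2)), 140) = Add(Add(-304, Pow(Add(Mul(Rational(1, 2), 121), 7), 2)), 140) = Add(Add(-304, Pow(Add(Rational(121, 2), 7), 2)), 140) = Add(Add(-304, Pow(Rational(135, 2), 2)), 140) = Add(Add(-304, Rational(18225, 4)), 140) = Add(Rational(17009, 4), 140) = Rational(17569, 4)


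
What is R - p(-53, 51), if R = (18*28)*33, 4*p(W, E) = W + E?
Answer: 33265/2 ≈ 16633.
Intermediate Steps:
p(W, E) = E/4 + W/4 (p(W, E) = (W + E)/4 = (E + W)/4 = E/4 + W/4)
R = 16632 (R = 504*33 = 16632)
R - p(-53, 51) = 16632 - ((¼)*51 + (¼)*(-53)) = 16632 - (51/4 - 53/4) = 16632 - 1*(-½) = 16632 + ½ = 33265/2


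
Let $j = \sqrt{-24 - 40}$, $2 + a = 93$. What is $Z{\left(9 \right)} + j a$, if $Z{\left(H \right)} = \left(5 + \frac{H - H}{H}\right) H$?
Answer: $45 + 728 i \approx 45.0 + 728.0 i$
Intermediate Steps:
$a = 91$ ($a = -2 + 93 = 91$)
$j = 8 i$ ($j = \sqrt{-64} = 8 i \approx 8.0 i$)
$Z{\left(H \right)} = 5 H$ ($Z{\left(H \right)} = \left(5 + \frac{0}{H}\right) H = \left(5 + 0\right) H = 5 H$)
$Z{\left(9 \right)} + j a = 5 \cdot 9 + 8 i 91 = 45 + 728 i$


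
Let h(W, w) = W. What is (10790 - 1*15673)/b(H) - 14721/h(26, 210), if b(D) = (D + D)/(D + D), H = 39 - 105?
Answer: -141679/26 ≈ -5449.2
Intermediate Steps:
H = -66
b(D) = 1 (b(D) = (2*D)/((2*D)) = (2*D)*(1/(2*D)) = 1)
(10790 - 1*15673)/b(H) - 14721/h(26, 210) = (10790 - 1*15673)/1 - 14721/26 = (10790 - 15673)*1 - 14721*1/26 = -4883*1 - 14721/26 = -4883 - 14721/26 = -141679/26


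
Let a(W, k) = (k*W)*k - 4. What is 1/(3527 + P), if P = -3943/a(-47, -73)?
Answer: 250467/883401052 ≈ 0.00028353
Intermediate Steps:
a(W, k) = -4 + W*k² (a(W, k) = (W*k)*k - 4 = W*k² - 4 = -4 + W*k²)
P = 3943/250467 (P = -3943/(-4 - 47*(-73)²) = -3943/(-4 - 47*5329) = -3943/(-4 - 250463) = -3943/(-250467) = -3943*(-1/250467) = 3943/250467 ≈ 0.015743)
1/(3527 + P) = 1/(3527 + 3943/250467) = 1/(883401052/250467) = 250467/883401052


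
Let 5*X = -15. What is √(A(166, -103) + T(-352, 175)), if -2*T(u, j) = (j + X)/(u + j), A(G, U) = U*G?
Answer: 2*I*√133912005/177 ≈ 130.76*I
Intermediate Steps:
A(G, U) = G*U
X = -3 (X = (⅕)*(-15) = -3)
T(u, j) = -(-3 + j)/(2*(j + u)) (T(u, j) = -(j - 3)/(2*(u + j)) = -(-3 + j)/(2*(j + u)))
√(A(166, -103) + T(-352, 175)) = √(166*(-103) + (3 - 1*175)/(2*(175 - 352))) = √(-17098 + (½)*(3 - 175)/(-177)) = √(-17098 + (½)*(-1/177)*(-172)) = √(-17098 + 86/177) = √(-3026260/177) = 2*I*√133912005/177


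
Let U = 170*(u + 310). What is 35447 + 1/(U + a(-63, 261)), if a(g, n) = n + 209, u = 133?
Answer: 2686173661/75780 ≈ 35447.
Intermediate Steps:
a(g, n) = 209 + n
U = 75310 (U = 170*(133 + 310) = 170*443 = 75310)
35447 + 1/(U + a(-63, 261)) = 35447 + 1/(75310 + (209 + 261)) = 35447 + 1/(75310 + 470) = 35447 + 1/75780 = 2686173661/75780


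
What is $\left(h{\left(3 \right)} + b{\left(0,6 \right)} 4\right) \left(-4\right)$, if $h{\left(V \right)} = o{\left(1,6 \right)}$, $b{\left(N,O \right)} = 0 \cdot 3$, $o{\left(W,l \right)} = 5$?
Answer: $-20$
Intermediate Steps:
$b{\left(N,O \right)} = 0$
$h{\left(V \right)} = 5$
$\left(h{\left(3 \right)} + b{\left(0,6 \right)} 4\right) \left(-4\right) = \left(5 + 0 \cdot 4\right) \left(-4\right) = \left(5 + 0\right) \left(-4\right) = 5 \left(-4\right) = -20$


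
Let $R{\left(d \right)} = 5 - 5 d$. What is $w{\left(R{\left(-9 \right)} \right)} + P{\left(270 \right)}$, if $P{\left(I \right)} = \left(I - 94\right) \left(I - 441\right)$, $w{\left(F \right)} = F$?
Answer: $-30046$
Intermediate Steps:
$P{\left(I \right)} = \left(-441 + I\right) \left(-94 + I\right)$ ($P{\left(I \right)} = \left(-94 + I\right) \left(-441 + I\right) = \left(-441 + I\right) \left(-94 + I\right)$)
$w{\left(R{\left(-9 \right)} \right)} + P{\left(270 \right)} = \left(5 - -45\right) + \left(41454 + 270^{2} - 144450\right) = \left(5 + 45\right) + \left(41454 + 72900 - 144450\right) = 50 - 30096 = -30046$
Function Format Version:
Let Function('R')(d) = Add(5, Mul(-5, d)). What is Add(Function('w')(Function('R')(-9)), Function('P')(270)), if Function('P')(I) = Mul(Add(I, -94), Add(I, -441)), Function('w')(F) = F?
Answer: -30046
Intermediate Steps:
Function('P')(I) = Mul(Add(-441, I), Add(-94, I)) (Function('P')(I) = Mul(Add(-94, I), Add(-441, I)) = Mul(Add(-441, I), Add(-94, I)))
Add(Function('w')(Function('R')(-9)), Function('P')(270)) = Add(Add(5, Mul(-5, -9)), Add(41454, Pow(270, 2), Mul(-535, 270))) = Add(Add(5, 45), Add(41454, 72900, -144450)) = Add(50, -30096) = -30046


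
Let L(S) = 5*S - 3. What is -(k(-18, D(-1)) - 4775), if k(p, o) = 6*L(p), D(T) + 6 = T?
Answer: 5333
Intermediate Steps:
L(S) = -3 + 5*S
D(T) = -6 + T
k(p, o) = -18 + 30*p (k(p, o) = 6*(-3 + 5*p) = -18 + 30*p)
-(k(-18, D(-1)) - 4775) = -((-18 + 30*(-18)) - 4775) = -((-18 - 540) - 4775) = -(-558 - 4775) = -1*(-5333) = 5333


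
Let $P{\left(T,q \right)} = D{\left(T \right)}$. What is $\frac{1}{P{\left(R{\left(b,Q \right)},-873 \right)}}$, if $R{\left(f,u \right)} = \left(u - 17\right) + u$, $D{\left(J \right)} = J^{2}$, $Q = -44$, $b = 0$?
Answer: $\frac{1}{11025} \approx 9.0703 \cdot 10^{-5}$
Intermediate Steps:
$R{\left(f,u \right)} = -17 + 2 u$ ($R{\left(f,u \right)} = \left(-17 + u\right) + u = -17 + 2 u$)
$P{\left(T,q \right)} = T^{2}$
$\frac{1}{P{\left(R{\left(b,Q \right)},-873 \right)}} = \frac{1}{\left(-17 + 2 \left(-44\right)\right)^{2}} = \frac{1}{\left(-17 - 88\right)^{2}} = \frac{1}{\left(-105\right)^{2}} = \frac{1}{11025}$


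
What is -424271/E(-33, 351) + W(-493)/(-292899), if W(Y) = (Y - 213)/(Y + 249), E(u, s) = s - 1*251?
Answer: -7580381667019/1786683900 ≈ -4242.7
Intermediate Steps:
E(u, s) = -251 + s (E(u, s) = s - 251 = -251 + s)
W(Y) = (-213 + Y)/(249 + Y)
-424271/E(-33, 351) + W(-493)/(-292899) = -424271/(-251 + 351) + ((-213 - 493)/(249 - 493))/(-292899) = -424271/100 + (-706/(-244))*(-1/292899) = -424271*1/100 - 1/244*(-706)*(-1/292899) = -424271/100 + (353/122)*(-1/292899) = -424271/100 - 353/35733678 = -7580381667019/1786683900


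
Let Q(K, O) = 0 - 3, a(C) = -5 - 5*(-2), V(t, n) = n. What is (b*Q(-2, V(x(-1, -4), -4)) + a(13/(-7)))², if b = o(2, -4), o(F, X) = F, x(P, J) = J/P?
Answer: 1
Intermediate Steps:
b = 2
a(C) = 5 (a(C) = -5 + 10 = 5)
Q(K, O) = -3
(b*Q(-2, V(x(-1, -4), -4)) + a(13/(-7)))² = (2*(-3) + 5)² = (-6 + 5)² = (-1)² = 1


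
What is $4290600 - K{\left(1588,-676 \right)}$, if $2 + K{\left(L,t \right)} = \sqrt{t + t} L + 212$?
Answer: $4290390 - 41288 i \sqrt{2} \approx 4.2904 \cdot 10^{6} - 58390.0 i$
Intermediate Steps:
$K{\left(L,t \right)} = 210 + L \sqrt{2} \sqrt{t}$ ($K{\left(L,t \right)} = -2 + \left(\sqrt{t + t} L + 212\right) = -2 + \left(\sqrt{2 t} L + 212\right) = -2 + \left(\sqrt{2} \sqrt{t} L + 212\right) = -2 + \left(L \sqrt{2} \sqrt{t} + 212\right) = -2 + \left(212 + L \sqrt{2} \sqrt{t}\right) = 210 + L \sqrt{2} \sqrt{t}$)
$4290600 - K{\left(1588,-676 \right)} = 4290600 - \left(210 + 1588 \sqrt{2} \sqrt{-676}\right) = 4290600 - \left(210 + 1588 \sqrt{2} \cdot 26 i\right) = 4290600 - \left(210 + 41288 i \sqrt{2}\right) = 4290390 - 41288 i \sqrt{2}$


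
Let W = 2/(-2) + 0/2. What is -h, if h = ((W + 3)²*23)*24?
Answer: -2208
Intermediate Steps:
W = -1 (W = 2*(-½) + 0*(½) = -1 + 0 = -1)
h = 2208 (h = ((-1 + 3)²*23)*24 = (2²*23)*24 = (4*23)*24 = 92*24 = 2208)
-h = -1*2208 = -2208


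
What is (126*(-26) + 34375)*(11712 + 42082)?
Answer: 1672939606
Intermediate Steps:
(126*(-26) + 34375)*(11712 + 42082) = (-3276 + 34375)*53794 = 31099*53794 = 1672939606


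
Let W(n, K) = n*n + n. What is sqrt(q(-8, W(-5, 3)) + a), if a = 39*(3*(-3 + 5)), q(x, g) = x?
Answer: sqrt(226) ≈ 15.033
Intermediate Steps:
W(n, K) = n + n**2 (W(n, K) = n**2 + n = n + n**2)
a = 234 (a = 39*(3*2) = 39*6 = 234)
sqrt(q(-8, W(-5, 3)) + a) = sqrt(-8 + 234) = sqrt(226)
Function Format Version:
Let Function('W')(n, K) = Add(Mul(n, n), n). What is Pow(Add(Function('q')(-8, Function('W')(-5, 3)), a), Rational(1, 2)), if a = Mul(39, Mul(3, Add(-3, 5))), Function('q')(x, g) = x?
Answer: Pow(226, Rational(1, 2)) ≈ 15.033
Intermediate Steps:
Function('W')(n, K) = Add(n, Pow(n, 2)) (Function('W')(n, K) = Add(Pow(n, 2), n) = Add(n, Pow(n, 2)))
a = 234 (a = Mul(39, Mul(3, 2)) = Mul(39, 6) = 234)
Pow(Add(Function('q')(-8, Function('W')(-5, 3)), a), Rational(1, 2)) = Pow(Add(-8, 234), Rational(1, 2)) = Pow(226, Rational(1, 2))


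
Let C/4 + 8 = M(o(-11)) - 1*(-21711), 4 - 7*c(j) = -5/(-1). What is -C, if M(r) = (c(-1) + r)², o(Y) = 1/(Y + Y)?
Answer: -514709189/5929 ≈ -86812.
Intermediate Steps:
c(j) = -⅐ (c(j) = 4/7 - (-5)/(7*(-1)) = 4/7 - (-5)*(-1)/7 = 4/7 - ⅐*5 = 4/7 - 5/7 = -⅐)
o(Y) = 1/(2*Y)
M(r) = (-⅐ + r)²
C = 514709189/5929 (C = -32 + 4*((-1 + 7*((½)/(-11)))²/49 - 1*(-21711)) = -32 + 4*((-1 + 7*((½)*(-1/11)))²/49 + 21711) = -32 + 4*((-1 + 7*(-1/22))²/49 + 21711) = -32 + 4*((-1 - 7/22)²/49 + 21711) = -32 + 4*((-29/22)²/49 + 21711) = -32 + 4*((1/49)*(841/484) + 21711) = -32 + 4*(841/23716 + 21711) = -32 + 4*(514898917/23716) = -32 + 514898917/5929 = 514709189/5929 ≈ 86812.)
-C = -1*514709189/5929 = -514709189/5929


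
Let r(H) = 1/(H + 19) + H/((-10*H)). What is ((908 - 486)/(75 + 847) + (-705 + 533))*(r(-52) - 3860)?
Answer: 100736778283/152130 ≈ 6.6218e+5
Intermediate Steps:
r(H) = -⅒ + 1/(19 + H) (r(H) = 1/(19 + H) + H*(-1/(10*H)) = 1/(19 + H) - ⅒ = -⅒ + 1/(19 + H))
((908 - 486)/(75 + 847) + (-705 + 533))*(r(-52) - 3860) = ((908 - 486)/(75 + 847) + (-705 + 533))*((-9 - 1*(-52))/(10*(19 - 52)) - 3860) = (422/922 - 172)*((⅒)*(-9 + 52)/(-33) - 3860) = (422*(1/922) - 172)*((⅒)*(-1/33)*43 - 3860) = (211/461 - 172)*(-43/330 - 3860) = -79081/461*(-1273843/330) = 100736778283/152130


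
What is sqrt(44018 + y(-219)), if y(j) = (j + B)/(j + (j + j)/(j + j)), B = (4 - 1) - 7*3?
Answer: sqrt(2091963098)/218 ≈ 209.81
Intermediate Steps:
B = -18 (B = 3 - 21 = -18)
y(j) = (-18 + j)/(1 + j) (y(j) = (j - 18)/(j + (j + j)/(j + j)) = (-18 + j)/(j + (2*j)/((2*j))) = (-18 + j)/(j + (2*j)*(1/(2*j))) = (-18 + j)/(j + 1) = (-18 + j)/(1 + j))
sqrt(44018 + y(-219)) = sqrt(44018 + (-18 - 219)/(1 - 219)) = sqrt(44018 - 237/(-218)) = sqrt(44018 - 1/218*(-237)) = sqrt(44018 + 237/218) = sqrt(9596161/218) = sqrt(2091963098)/218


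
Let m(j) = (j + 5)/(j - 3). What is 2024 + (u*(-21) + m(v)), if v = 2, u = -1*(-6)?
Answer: 1891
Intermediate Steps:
u = 6
m(j) = (5 + j)/(-3 + j)
2024 + (u*(-21) + m(v)) = 2024 + (6*(-21) + (5 + 2)/(-3 + 2)) = 2024 + (-126 + 7/(-1)) = 2024 + (-126 - 1*7) = 2024 + (-126 - 7) = 2024 - 133 = 1891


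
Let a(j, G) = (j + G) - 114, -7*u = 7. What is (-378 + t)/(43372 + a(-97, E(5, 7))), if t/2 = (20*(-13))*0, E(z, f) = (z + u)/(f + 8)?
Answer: -5670/647419 ≈ -0.0087579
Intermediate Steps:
u = -1 (u = -1/7*7 = -1)
E(z, f) = (-1 + z)/(8 + f) (E(z, f) = (z - 1)/(f + 8) = (-1 + z)/(8 + f))
t = 0 (t = 2*((20*(-13))*0) = 2*(-260*0) = 2*0 = 0)
a(j, G) = -114 + G + j (a(j, G) = (G + j) - 114 = -114 + G + j)
(-378 + t)/(43372 + a(-97, E(5, 7))) = (-378 + 0)/(43372 + (-114 + (-1 + 5)/(8 + 7) - 97)) = -378/(43372 + (-114 + 4/15 - 97)) = -378/(43372 - 3161/15) = -378/647419/15 = -378*15/647419 = -5670/647419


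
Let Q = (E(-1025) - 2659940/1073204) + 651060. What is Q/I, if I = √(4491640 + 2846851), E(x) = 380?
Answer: 174781338455*√7338491/1968924473791 ≈ 240.47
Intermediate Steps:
I = √7338491 ≈ 2709.0
Q = 174781338455/268301 (Q = (380 - 2659940/1073204) + 651060 = (380 - 2659940*1/1073204) + 651060 = (380 - 664985/268301) + 651060 = 101289395/268301 + 651060 = 174781338455/268301 ≈ 6.5144e+5)
Q/I = 174781338455/(268301*(√7338491)) = 174781338455*(√7338491/7338491)/268301 = 174781338455*√7338491/1968924473791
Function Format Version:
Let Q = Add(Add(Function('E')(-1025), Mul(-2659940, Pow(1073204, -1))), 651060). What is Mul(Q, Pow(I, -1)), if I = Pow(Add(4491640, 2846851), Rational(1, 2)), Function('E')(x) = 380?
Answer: Mul(Rational(174781338455, 1968924473791), Pow(7338491, Rational(1, 2))) ≈ 240.47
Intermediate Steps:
I = Pow(7338491, Rational(1, 2)) ≈ 2709.0
Q = Rational(174781338455, 268301) (Q = Add(Add(380, Mul(-2659940, Pow(1073204, -1))), 651060) = Add(Add(380, Mul(-2659940, Rational(1, 1073204))), 651060) = Add(Add(380, Rational(-664985, 268301)), 651060) = Add(Rational(101289395, 268301), 651060) = Rational(174781338455, 268301) ≈ 6.5144e+5)
Mul(Q, Pow(I, -1)) = Mul(Rational(174781338455, 268301), Pow(Pow(7338491, Rational(1, 2)), -1)) = Mul(Rational(174781338455, 268301), Mul(Rational(1, 7338491), Pow(7338491, Rational(1, 2)))) = Mul(Rational(174781338455, 1968924473791), Pow(7338491, Rational(1, 2)))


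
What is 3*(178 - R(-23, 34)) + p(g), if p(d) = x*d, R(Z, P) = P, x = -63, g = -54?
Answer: 3834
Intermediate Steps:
p(d) = -63*d
3*(178 - R(-23, 34)) + p(g) = 3*(178 - 1*34) - 63*(-54) = 3*(178 - 34) + 3402 = 3*144 + 3402 = 432 + 3402 = 3834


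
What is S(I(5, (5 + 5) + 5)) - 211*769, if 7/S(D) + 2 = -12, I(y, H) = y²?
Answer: -324519/2 ≈ -1.6226e+5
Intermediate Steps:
S(D) = -½ (S(D) = 7/(-2 - 12) = 7/(-14) = 7*(-1/14) = -½)
S(I(5, (5 + 5) + 5)) - 211*769 = -½ - 211*769 = -½ - 162259 = -324519/2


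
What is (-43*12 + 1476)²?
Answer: 921600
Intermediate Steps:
(-43*12 + 1476)² = (-516 + 1476)² = 960² = 921600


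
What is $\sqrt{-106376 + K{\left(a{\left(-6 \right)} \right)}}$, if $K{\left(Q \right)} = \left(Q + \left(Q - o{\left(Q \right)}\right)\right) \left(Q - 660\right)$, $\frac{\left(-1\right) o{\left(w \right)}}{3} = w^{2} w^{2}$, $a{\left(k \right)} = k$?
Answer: $4 i \sqrt{167987} \approx 1639.4 i$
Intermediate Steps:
$o{\left(w \right)} = - 3 w^{4}$ ($o{\left(w \right)} = - 3 w^{2} w^{2} = - 3 w^{4}$)
$K{\left(Q \right)} = \left(-660 + Q\right) \left(2 Q + 3 Q^{4}\right)$ ($K{\left(Q \right)} = \left(Q + \left(Q - - 3 Q^{4}\right)\right) \left(Q - 660\right) = \left(Q + \left(Q + 3 Q^{4}\right)\right) \left(-660 + Q\right) = \left(2 Q + 3 Q^{4}\right) \left(-660 + Q\right) = \left(-660 + Q\right) \left(2 Q + 3 Q^{4}\right)$)
$\sqrt{-106376 + K{\left(a{\left(-6 \right)} \right)}} = \sqrt{-106376 - 6 \left(-1320 - 1980 \left(-6\right)^{3} + 2 \left(-6\right) + 3 \left(-6\right)^{4}\right)} = \sqrt{-106376 - 6 \left(-1320 - -427680 - 12 + 3 \cdot 1296\right)} = \sqrt{-106376 - 6 \left(-1320 + 427680 - 12 + 3888\right)} = \sqrt{-106376 - 2581416} = \sqrt{-2687792} = 4 i \sqrt{167987}$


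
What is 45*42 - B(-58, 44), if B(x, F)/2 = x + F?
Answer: 1918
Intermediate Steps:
B(x, F) = 2*F + 2*x (B(x, F) = 2*(x + F) = 2*(F + x) = 2*F + 2*x)
45*42 - B(-58, 44) = 45*42 - (2*44 + 2*(-58)) = 1890 - (88 - 116) = 1890 - 1*(-28) = 1890 + 28 = 1918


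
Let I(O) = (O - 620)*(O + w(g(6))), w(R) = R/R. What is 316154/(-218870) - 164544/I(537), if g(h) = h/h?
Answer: 5474051141/2443355245 ≈ 2.2404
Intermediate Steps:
g(h) = 1
w(R) = 1
I(O) = (1 + O)*(-620 + O) (I(O) = (O - 620)*(O + 1) = (-620 + O)*(1 + O) = (1 + O)*(-620 + O))
316154/(-218870) - 164544/I(537) = 316154/(-218870) - 164544/(-620 + 537**2 - 619*537) = 316154*(-1/218870) - 164544/(-620 + 288369 - 332403) = -158077/109435 - 164544/(-44654) = -158077/109435 - 164544*(-1/44654) = -158077/109435 + 82272/22327 = 5474051141/2443355245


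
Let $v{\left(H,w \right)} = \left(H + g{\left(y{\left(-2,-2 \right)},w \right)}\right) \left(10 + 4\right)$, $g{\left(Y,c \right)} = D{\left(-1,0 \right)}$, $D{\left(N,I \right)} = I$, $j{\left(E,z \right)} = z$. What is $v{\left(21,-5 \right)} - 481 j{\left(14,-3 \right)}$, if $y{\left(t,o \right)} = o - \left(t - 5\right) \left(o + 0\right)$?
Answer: $1737$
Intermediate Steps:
$y{\left(t,o \right)} = o - o \left(-5 + t\right)$ ($y{\left(t,o \right)} = o - \left(-5 + t\right) o = o - o \left(-5 + t\right)$)
$g{\left(Y,c \right)} = 0$
$v{\left(H,w \right)} = 14 H$ ($v{\left(H,w \right)} = \left(H + 0\right) \left(10 + 4\right) = H 14 = 14 H$)
$v{\left(21,-5 \right)} - 481 j{\left(14,-3 \right)} = 14 \cdot 21 - -1443 = 294 + 1443 = 1737$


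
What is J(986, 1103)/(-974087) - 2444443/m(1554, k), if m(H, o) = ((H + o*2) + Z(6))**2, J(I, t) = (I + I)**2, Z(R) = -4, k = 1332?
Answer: -71437333108605/17297638232252 ≈ -4.1299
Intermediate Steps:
J(I, t) = 4*I**2 (J(I, t) = (2*I)**2 = 4*I**2)
m(H, o) = (-4 + H + 2*o)**2 (m(H, o) = ((H + o*2) - 4)**2 = ((H + 2*o) - 4)**2 = (-4 + H + 2*o)**2)
J(986, 1103)/(-974087) - 2444443/m(1554, k) = (4*986**2)/(-974087) - 2444443/(-4 + 1554 + 2*1332)**2 = (4*972196)*(-1/974087) - 2444443/(-4 + 1554 + 2664)**2 = 3888784*(-1/974087) - 2444443/(4214**2) = -3888784/974087 - 2444443/17757796 = -71437333108605/17297638232252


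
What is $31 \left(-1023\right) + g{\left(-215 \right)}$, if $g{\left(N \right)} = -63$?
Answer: $-31776$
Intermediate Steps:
$31 \left(-1023\right) + g{\left(-215 \right)} = 31 \left(-1023\right) - 63 = -31713 - 63 = -31776$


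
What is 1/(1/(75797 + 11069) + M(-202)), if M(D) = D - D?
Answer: 86866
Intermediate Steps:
M(D) = 0
1/(1/(75797 + 11069) + M(-202)) = 1/(1/(75797 + 11069) + 0) = 1/(1/86866 + 0) = 1/(1/86866) = 86866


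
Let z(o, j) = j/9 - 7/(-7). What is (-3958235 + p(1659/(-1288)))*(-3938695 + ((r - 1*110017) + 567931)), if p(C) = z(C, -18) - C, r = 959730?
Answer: 1836119730501537/184 ≈ 9.9789e+12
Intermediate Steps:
z(o, j) = 1 + j/9 (z(o, j) = j*(⅑) - 7*(-⅐) = j/9 + 1 = 1 + j/9)
p(C) = -1 - C (p(C) = (1 + (⅑)*(-18)) - C = (1 - 2) - C = -1 - C)
(-3958235 + p(1659/(-1288)))*(-3938695 + ((r - 1*110017) + 567931)) = (-3958235 + (-1 - 1659/(-1288)))*(-3938695 + ((959730 - 1*110017) + 567931)) = (-3958235 + (-1 - 1659*(-1)/1288))*(-3938695 + ((959730 - 110017) + 567931)) = (-3958235 + (-1 - 1*(-237/184)))*(-3938695 + (849713 + 567931)) = (-3958235 + (-1 + 237/184))*(-3938695 + 1417644) = (-3958235 + 53/184)*(-2521051) = -728315187/184*(-2521051) = 1836119730501537/184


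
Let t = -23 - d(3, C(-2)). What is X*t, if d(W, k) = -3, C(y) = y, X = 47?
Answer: -940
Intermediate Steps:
t = -20 (t = -23 - 1*(-3) = -23 + 3 = -20)
X*t = 47*(-20) = -940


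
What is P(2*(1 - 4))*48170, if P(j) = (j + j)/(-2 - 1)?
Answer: 192680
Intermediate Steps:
P(j) = -2*j/3 (P(j) = (2*j)/(-3) = (2*j)*(-⅓) = -2*j/3)
P(2*(1 - 4))*48170 = -4*(1 - 4)/3*48170 = -4*(-3)/3*48170 = -⅔*(-6)*48170 = 4*48170 = 192680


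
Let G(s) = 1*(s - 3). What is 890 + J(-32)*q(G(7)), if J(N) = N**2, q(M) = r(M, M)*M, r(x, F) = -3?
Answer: -11398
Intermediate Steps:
G(s) = -3 + s (G(s) = 1*(-3 + s) = -3 + s)
q(M) = -3*M
890 + J(-32)*q(G(7)) = 890 + (-32)**2*(-3*(-3 + 7)) = 890 + 1024*(-3*4) = 890 + 1024*(-12) = 890 - 12288 = -11398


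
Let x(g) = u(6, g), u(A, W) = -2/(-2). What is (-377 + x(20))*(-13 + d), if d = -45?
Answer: 21808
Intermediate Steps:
u(A, W) = 1 (u(A, W) = -2*(-1/2) = 1)
x(g) = 1
(-377 + x(20))*(-13 + d) = (-377 + 1)*(-13 - 45) = -376*(-58) = 21808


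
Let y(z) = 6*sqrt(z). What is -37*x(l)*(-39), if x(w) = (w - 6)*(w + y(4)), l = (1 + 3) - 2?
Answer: -80808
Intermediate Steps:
l = 2 (l = 4 - 2 = 2)
x(w) = (-6 + w)*(12 + w) (x(w) = (w - 6)*(w + 6*sqrt(4)) = (-6 + w)*(w + 6*2) = (-6 + w)*(w + 12) = (-6 + w)*(12 + w))
-37*x(l)*(-39) = -37*(-72 + 2**2 + 6*2)*(-39) = -37*(-72 + 4 + 12)*(-39) = -37*(-56)*(-39) = 2072*(-39) = -80808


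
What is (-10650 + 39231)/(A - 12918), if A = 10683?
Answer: -9527/745 ≈ -12.788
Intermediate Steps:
(-10650 + 39231)/(A - 12918) = (-10650 + 39231)/(10683 - 12918) = 28581/(-2235) = 28581*(-1/2235) = -9527/745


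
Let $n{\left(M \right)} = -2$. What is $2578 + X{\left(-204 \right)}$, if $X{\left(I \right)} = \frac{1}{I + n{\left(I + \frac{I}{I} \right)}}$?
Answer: $\frac{531067}{206} \approx 2578.0$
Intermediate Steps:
$X{\left(I \right)} = \frac{1}{-2 + I}$ ($X{\left(I \right)} = \frac{1}{I - 2} = \frac{1}{-2 + I}$)
$2578 + X{\left(-204 \right)} = 2578 + \frac{1}{-2 - 204} = 2578 + \frac{1}{-206} = 2578 - \frac{1}{206} = \frac{531067}{206}$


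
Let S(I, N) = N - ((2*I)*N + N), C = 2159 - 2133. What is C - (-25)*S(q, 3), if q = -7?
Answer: 1076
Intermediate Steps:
C = 26
S(I, N) = -2*I*N (S(I, N) = N - (2*I*N + N) = N - (N + 2*I*N) = N + (-N - 2*I*N) = -2*I*N)
C - (-25)*S(q, 3) = 26 - (-25)*(-2*(-7)*3) = 26 - (-25)*42 = 26 - 1*(-1050) = 26 + 1050 = 1076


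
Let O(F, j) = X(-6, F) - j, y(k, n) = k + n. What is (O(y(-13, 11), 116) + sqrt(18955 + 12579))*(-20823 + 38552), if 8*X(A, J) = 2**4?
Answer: -2021106 + 17729*sqrt(31534) ≈ 1.1272e+6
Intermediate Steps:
X(A, J) = 2 (X(A, J) = (1/8)*2**4 = (1/8)*16 = 2)
O(F, j) = 2 - j
(O(y(-13, 11), 116) + sqrt(18955 + 12579))*(-20823 + 38552) = ((2 - 1*116) + sqrt(18955 + 12579))*(-20823 + 38552) = ((2 - 116) + sqrt(31534))*17729 = (-114 + sqrt(31534))*17729 = -2021106 + 17729*sqrt(31534)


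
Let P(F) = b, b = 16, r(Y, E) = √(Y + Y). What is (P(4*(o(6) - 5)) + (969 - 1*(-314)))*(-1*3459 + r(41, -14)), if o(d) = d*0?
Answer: -4493241 + 1299*√82 ≈ -4.4815e+6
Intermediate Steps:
r(Y, E) = √2*√Y (r(Y, E) = √(2*Y) = √2*√Y)
o(d) = 0
P(F) = 16
(P(4*(o(6) - 5)) + (969 - 1*(-314)))*(-1*3459 + r(41, -14)) = (16 + (969 - 1*(-314)))*(-1*3459 + √2*√41) = (16 + (969 + 314))*(-3459 + √82) = (16 + 1283)*(-3459 + √82) = 1299*(-3459 + √82) = -4493241 + 1299*√82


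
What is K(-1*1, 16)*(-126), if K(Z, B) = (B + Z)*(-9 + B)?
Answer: -13230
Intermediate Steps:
K(Z, B) = (-9 + B)*(B + Z)
K(-1*1, 16)*(-126) = (16² - 9*16 - (-9) + 16*(-1*1))*(-126) = (256 - 144 - 9*(-1) + 16*(-1))*(-126) = (256 - 144 + 9 - 16)*(-126) = 105*(-126) = -13230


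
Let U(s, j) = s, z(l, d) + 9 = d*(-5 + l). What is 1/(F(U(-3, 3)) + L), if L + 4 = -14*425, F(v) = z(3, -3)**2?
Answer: -1/5945 ≈ -0.00016821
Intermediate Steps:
z(l, d) = -9 + d*(-5 + l)
F(v) = 9 (F(v) = (-9 - 5*(-3) - 3*3)**2 = (-9 + 15 - 9)**2 = (-3)**2 = 9)
L = -5954 (L = -4 - 14*425 = -4 - 5950 = -5954)
1/(F(U(-3, 3)) + L) = 1/(9 - 5954) = 1/(-5945) = -1/5945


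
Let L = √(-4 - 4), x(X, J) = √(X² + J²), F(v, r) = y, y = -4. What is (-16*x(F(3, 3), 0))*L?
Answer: -128*I*√2 ≈ -181.02*I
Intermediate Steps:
F(v, r) = -4
x(X, J) = √(J² + X²)
L = 2*I*√2 (L = √(-8) = 2*I*√2 ≈ 2.8284*I)
(-16*x(F(3, 3), 0))*L = (-16*√(0² + (-4)²))*(2*I*√2) = (-16*√(0 + 16))*(2*I*√2) = (-16*√16)*(2*I*√2) = (-16*4)*(2*I*√2) = -128*I*√2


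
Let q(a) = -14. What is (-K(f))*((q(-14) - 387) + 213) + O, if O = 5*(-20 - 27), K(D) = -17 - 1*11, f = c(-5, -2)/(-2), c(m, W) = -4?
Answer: -5499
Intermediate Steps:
f = 2 (f = -4/(-2) = -4*(-1/2) = 2)
K(D) = -28 (K(D) = -17 - 11 = -28)
O = -235 (O = 5*(-47) = -235)
(-K(f))*((q(-14) - 387) + 213) + O = (-1*(-28))*((-14 - 387) + 213) - 235 = 28*(-401 + 213) - 235 = 28*(-188) - 235 = -5264 - 235 = -5499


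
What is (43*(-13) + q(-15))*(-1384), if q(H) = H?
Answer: 794416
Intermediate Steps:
(43*(-13) + q(-15))*(-1384) = (43*(-13) - 15)*(-1384) = (-559 - 15)*(-1384) = -574*(-1384) = 794416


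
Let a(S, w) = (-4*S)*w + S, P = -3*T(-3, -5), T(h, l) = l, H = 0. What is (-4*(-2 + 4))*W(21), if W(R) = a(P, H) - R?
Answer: 48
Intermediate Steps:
P = 15 (P = -3*(-5) = 15)
a(S, w) = S - 4*S*w (a(S, w) = -4*S*w + S = S - 4*S*w)
W(R) = 15 - R (W(R) = 15*(1 - 4*0) - R = 15*(1 + 0) - R = 15*1 - R = 15 - R)
(-4*(-2 + 4))*W(21) = (-4*(-2 + 4))*(15 - 1*21) = (-4*2)*(15 - 21) = -8*(-6) = 48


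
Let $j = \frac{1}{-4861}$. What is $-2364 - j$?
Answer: $- \frac{11491403}{4861} \approx -2364.0$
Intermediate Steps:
$j = - \frac{1}{4861} \approx -0.00020572$
$-2364 - j = -2364 - - \frac{1}{4861} = -2364 + \frac{1}{4861} = - \frac{11491403}{4861}$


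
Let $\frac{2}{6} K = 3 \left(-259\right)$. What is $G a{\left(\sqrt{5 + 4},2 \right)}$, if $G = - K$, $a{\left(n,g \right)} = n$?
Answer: $6993$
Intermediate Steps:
$K = -2331$ ($K = 3 \cdot 3 \left(-259\right) = 3 \left(-777\right) = -2331$)
$G = 2331$ ($G = \left(-1\right) \left(-2331\right) = 2331$)
$G a{\left(\sqrt{5 + 4},2 \right)} = 2331 \sqrt{5 + 4} = 2331 \sqrt{9} = 2331 \cdot 3 = 6993$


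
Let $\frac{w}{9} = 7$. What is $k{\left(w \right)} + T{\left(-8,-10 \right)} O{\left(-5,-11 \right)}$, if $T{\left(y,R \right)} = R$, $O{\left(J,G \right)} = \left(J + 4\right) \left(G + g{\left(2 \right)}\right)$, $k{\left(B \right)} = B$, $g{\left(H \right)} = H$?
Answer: $-27$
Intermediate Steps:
$w = 63$ ($w = 9 \cdot 7 = 63$)
$O{\left(J,G \right)} = \left(2 + G\right) \left(4 + J\right)$ ($O{\left(J,G \right)} = \left(J + 4\right) \left(G + 2\right) = \left(4 + J\right) \left(2 + G\right) = \left(2 + G\right) \left(4 + J\right)$)
$k{\left(w \right)} + T{\left(-8,-10 \right)} O{\left(-5,-11 \right)} = 63 - 10 \left(8 + 2 \left(-5\right) + 4 \left(-11\right) - -55\right) = 63 - 10 \left(8 - 10 - 44 + 55\right) = 63 - 90 = -27$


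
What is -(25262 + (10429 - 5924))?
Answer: -29767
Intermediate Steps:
-(25262 + (10429 - 5924)) = -(25262 + 4505) = -1*29767 = -29767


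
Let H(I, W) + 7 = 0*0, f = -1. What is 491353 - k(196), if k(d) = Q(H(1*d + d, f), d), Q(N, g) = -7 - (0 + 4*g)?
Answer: 492144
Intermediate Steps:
H(I, W) = -7 (H(I, W) = -7 + 0*0 = -7 + 0 = -7)
Q(N, g) = -7 - 4*g
k(d) = -7 - 4*d
491353 - k(196) = 491353 - (-7 - 4*196) = 491353 - (-7 - 784) = 491353 - 1*(-791) = 491353 + 791 = 492144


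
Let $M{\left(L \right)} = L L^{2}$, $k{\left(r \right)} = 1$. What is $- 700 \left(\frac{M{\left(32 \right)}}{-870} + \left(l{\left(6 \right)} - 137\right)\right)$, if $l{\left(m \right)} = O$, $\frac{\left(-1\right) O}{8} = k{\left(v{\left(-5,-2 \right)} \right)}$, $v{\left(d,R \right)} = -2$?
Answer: $\frac{11124260}{87} \approx 1.2787 \cdot 10^{5}$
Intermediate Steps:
$O = -8$ ($O = \left(-8\right) 1 = -8$)
$M{\left(L \right)} = L^{3}$
$l{\left(m \right)} = -8$
$- 700 \left(\frac{M{\left(32 \right)}}{-870} + \left(l{\left(6 \right)} - 137\right)\right) = - 700 \left(\frac{32^{3}}{-870} - 145\right) = - 700 \left(32768 \left(- \frac{1}{870}\right) - 145\right) = - 700 \left(- \frac{16384}{435} - 145\right) = \left(-700\right) \left(- \frac{79459}{435}\right) = \frac{11124260}{87}$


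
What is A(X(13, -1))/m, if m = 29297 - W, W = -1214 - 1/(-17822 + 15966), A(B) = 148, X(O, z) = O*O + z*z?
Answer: 274688/56628415 ≈ 0.0048507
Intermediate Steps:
X(O, z) = O**2 + z**2
W = -2253183/1856 (W = -1214 - 1/(-1856) = -1214 - 1*(-1/1856) = -1214 + 1/1856 = -2253183/1856 ≈ -1214.0)
m = 56628415/1856 (m = 29297 - 1*(-2253183/1856) = 29297 + 2253183/1856 = 56628415/1856 ≈ 30511.)
A(X(13, -1))/m = 148/(56628415/1856) = 148*(1856/56628415) = 274688/56628415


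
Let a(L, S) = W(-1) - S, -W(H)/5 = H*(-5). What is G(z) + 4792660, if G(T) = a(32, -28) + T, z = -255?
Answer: 4792408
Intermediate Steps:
W(H) = 25*H (W(H) = -5*H*(-5) = -(-25)*H = 25*H)
a(L, S) = -25 - S (a(L, S) = 25*(-1) - S = -25 - S)
G(T) = 3 + T (G(T) = (-25 - 1*(-28)) + T = (-25 + 28) + T = 3 + T)
G(z) + 4792660 = (3 - 255) + 4792660 = -252 + 4792660 = 4792408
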